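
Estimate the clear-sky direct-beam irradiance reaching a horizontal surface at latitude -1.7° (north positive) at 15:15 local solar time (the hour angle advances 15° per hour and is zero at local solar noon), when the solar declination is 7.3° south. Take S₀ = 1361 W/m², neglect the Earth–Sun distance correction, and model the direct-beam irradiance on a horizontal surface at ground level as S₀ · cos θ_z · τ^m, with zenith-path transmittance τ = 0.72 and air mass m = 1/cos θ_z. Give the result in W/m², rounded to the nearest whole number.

543 W/m²

Hour angle H = 15° × (15.25 − 12) = 48.75°.
With φ = -1.7°, δ = -7.3°, H = 48.75°: sin φ sin δ = 0.0038, cos φ cos δ cos H = 0.6537, so cos θ_z = 0.6575.
Air mass m = 1/cos θ_z = 1/0.6575 = 1.521; τ^m = 0.72^1.521 = 0.6067.
Surface direct beam = 1361 × 0.6575 × 0.6067 = 542.91 W/m².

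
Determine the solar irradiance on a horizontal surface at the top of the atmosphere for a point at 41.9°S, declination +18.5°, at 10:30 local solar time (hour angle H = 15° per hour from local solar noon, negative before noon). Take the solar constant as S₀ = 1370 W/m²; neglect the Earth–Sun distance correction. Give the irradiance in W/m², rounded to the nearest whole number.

Hour angle H = 15° × (10.5 − 12) = -22.50°.
cos θ_z = sin(-41.9°) sin(18.5°) + cos(-41.9°) cos(18.5°) cos(-22.50°) = -0.2119 + 0.6521 = 0.4402.
Top-of-atmosphere irradiance = S₀ cos θ_z = 1370 × 0.4402 = 603.07 W/m².

603 W/m²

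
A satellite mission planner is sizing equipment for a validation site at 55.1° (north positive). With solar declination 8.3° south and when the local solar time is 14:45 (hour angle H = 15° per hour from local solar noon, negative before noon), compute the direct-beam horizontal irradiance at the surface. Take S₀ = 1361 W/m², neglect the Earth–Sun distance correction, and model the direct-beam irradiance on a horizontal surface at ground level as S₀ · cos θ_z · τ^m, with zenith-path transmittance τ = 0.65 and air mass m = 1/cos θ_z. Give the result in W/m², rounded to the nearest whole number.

Hour angle H = 15° × (14.75 − 12) = 41.25°.
cos θ_z = sin(55.1°) sin(-8.3°) + cos(55.1°) cos(-8.3°) cos(41.25°) = -0.1184 + 0.4257 = 0.3073.
Air mass m = 1/cos θ_z = 1/0.3073 = 3.254; τ^m = 0.65^3.254 = 0.2462.
Surface direct beam = 1361 × 0.3073 × 0.2462 = 102.97 W/m².

103 W/m²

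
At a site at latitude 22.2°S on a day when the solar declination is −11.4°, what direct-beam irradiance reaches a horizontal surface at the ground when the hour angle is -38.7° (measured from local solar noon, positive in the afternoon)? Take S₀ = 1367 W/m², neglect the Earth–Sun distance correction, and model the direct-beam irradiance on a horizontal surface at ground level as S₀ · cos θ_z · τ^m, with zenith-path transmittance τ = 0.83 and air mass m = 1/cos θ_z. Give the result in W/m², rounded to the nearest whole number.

844 W/m²

With φ = -22.2°, δ = -11.4°, H = -38.70°: sin φ sin δ = 0.0747, cos φ cos δ cos H = 0.7083, so cos θ_z = 0.7830.
Air mass m = 1/cos θ_z = 1/0.7830 = 1.277; τ^m = 0.83^1.277 = 0.7882.
Surface direct beam = 1367 × 0.7830 × 0.7882 = 843.66 W/m².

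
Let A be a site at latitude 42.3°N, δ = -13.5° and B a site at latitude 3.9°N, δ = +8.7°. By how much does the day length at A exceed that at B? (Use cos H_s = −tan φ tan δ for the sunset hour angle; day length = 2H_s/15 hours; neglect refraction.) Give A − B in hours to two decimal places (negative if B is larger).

A: H_s = arccos(−tan 42.3° · tan -13.5°) = 77.38°, so 2H_s/15 = 10.3173 h.
B: H_s = arccos(−tan 3.9° · tan 8.7°) = 90.60°, so 2H_s/15 = 12.0800 h.
A − B = 10.3173 − 12.0800 = -1.7627 h.

-1.76 h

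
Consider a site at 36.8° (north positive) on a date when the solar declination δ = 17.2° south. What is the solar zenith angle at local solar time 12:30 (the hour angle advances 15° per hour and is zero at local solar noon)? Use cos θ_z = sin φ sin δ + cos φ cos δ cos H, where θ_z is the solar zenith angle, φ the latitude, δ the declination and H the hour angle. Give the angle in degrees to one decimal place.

Hour angle H = 15° × (12.5 − 12) = 7.50°.
cos θ_z = sin(36.8°) sin(-17.2°) + cos(36.8°) cos(-17.2°) cos(7.50°) = -0.1771 + 0.7584 = 0.5813.
θ_z = arccos(0.5813) = 54.46°.

54.5°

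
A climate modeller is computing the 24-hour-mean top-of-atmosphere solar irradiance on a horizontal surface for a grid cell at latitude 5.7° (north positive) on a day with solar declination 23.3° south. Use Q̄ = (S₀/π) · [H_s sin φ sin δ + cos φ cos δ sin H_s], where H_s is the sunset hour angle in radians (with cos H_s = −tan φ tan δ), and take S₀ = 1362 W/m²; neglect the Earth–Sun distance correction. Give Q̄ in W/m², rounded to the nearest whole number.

370 W/m²

cos H_s = −tan(5.7°) · tan(-23.3°) = 0.0430, so H_s = arccos(0.0430) = 87.54°. In radians, H_s = 1.5279.
H_s sin φ sin δ = 1.5279 × 0.0993 × -0.3955 = -0.0600.
cos φ cos δ sin H_s = 0.9951 × 0.9184 × 0.9991 = 0.9131.
Q̄ = (1362/π) × (-0.0600 + 0.9131) = 433.54 × 0.8531 = 369.85 W/m².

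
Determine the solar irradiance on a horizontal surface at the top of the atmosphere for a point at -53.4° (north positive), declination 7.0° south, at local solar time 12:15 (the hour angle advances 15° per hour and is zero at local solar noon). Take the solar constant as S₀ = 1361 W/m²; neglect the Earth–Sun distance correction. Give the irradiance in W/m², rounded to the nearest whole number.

Hour angle H = 15° × (12.25 − 12) = 3.75°.
cos θ_z = sin φ sin δ + cos φ cos δ cos H = (-0.8028)(-0.1219) + (0.5962)(0.9925)(0.9979) = 0.6883.
Top-of-atmosphere irradiance = S₀ cos θ_z = 1361 × 0.6883 = 936.78 W/m².

937 W/m²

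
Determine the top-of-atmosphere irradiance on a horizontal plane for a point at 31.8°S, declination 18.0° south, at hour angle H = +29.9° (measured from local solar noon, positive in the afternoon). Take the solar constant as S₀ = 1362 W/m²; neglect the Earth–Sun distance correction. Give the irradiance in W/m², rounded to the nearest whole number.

cos θ_z = sin φ sin δ + cos φ cos δ cos H = (-0.5270)(-0.3090) + (0.8499)(0.9511)(0.8669) = 0.8636.
Top-of-atmosphere irradiance = S₀ cos θ_z = 1362 × 0.8636 = 1176.22 W/m².

1176 W/m²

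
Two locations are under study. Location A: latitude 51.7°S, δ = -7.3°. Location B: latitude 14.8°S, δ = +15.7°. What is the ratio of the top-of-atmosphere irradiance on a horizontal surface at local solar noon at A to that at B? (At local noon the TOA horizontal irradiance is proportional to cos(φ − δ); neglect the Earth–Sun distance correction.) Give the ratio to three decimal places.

A: cos θ_z = cos(-51.7° − (-7.3°)) = 0.7145.
B: cos θ_z = cos(-14.8° − (15.7°)) = 0.8616.
Ratio A/B = 0.7145 / 0.8616 = 0.8293.

0.829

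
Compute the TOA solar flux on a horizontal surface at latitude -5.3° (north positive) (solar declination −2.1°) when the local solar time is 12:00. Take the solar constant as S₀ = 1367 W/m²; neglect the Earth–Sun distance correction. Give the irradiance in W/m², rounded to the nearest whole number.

Hour angle H = 15° × (12 − 12) = 0.00°.
cos θ_z = sin(-5.3°) sin(-2.1°) + cos(-5.3°) cos(-2.1°) cos(0.00°) = 0.0034 + 0.9951 = 0.9985.
Top-of-atmosphere irradiance = S₀ cos θ_z = 1367 × 0.9985 = 1364.95 W/m².

1365 W/m²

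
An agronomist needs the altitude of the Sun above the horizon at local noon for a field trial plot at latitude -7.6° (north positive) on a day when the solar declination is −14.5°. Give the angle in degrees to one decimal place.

At local solar noon the hour angle is zero, so the elevation is 90° − |φ − δ| = 90° − |-7.6° − (-14.5°)| = 90° − 6.9° = 83.1°.

83.1°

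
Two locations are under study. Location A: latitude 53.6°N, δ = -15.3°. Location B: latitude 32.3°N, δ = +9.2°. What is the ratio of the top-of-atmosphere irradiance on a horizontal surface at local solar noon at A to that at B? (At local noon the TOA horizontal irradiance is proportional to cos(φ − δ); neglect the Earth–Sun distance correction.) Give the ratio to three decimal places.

A: cos θ_z = cos(53.6° − (-15.3°)) = 0.3600.
B: cos θ_z = cos(32.3° − (9.2°)) = 0.9198.
Ratio A/B = 0.3600 / 0.9198 = 0.3914.

0.391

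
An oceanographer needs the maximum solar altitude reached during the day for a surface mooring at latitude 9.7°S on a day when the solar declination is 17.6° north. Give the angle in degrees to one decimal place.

At local solar noon the hour angle is zero, so the elevation is 90° − |φ − δ| = 90° − |-9.7° − (17.6°)| = 90° − 27.3° = 62.7°.

62.7°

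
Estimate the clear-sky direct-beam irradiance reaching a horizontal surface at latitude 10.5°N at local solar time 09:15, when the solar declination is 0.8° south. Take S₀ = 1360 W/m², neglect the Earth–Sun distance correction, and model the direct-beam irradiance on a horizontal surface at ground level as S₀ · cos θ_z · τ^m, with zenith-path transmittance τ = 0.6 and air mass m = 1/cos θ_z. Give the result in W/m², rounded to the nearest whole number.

Hour angle H = 15° × (9.25 − 12) = -41.25°.
cos θ_z = sin(10.5°) sin(-0.8°) + cos(10.5°) cos(-0.8°) cos(-41.25°) = -0.0025 + 0.7392 = 0.7367.
Air mass m = 1/cos θ_z = 1/0.7367 = 1.357; τ^m = 0.6^1.357 = 0.5000.
Surface direct beam = 1360 × 0.7367 × 0.5000 = 500.96 W/m².

501 W/m²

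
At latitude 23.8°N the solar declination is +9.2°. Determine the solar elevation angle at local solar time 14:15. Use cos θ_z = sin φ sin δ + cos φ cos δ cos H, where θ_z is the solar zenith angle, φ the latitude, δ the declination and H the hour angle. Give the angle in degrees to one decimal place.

54.6°

Hour angle H = 15° × (14.25 − 12) = 33.75°.
With φ = 23.8°, δ = 9.2°, H = 33.75°: sin φ sin δ = 0.0645, cos φ cos δ cos H = 0.7510, so cos θ_z = 0.8155.
θ_z = arccos(0.8155) = 35.36°, so the elevation is 90° − 35.36° = 54.64°.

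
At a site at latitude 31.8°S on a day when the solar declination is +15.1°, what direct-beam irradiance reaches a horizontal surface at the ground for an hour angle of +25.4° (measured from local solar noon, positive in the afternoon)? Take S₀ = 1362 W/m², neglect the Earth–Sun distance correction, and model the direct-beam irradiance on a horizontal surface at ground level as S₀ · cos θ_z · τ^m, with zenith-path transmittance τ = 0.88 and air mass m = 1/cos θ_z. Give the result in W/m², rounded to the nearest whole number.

With φ = -31.8°, δ = 15.1°, H = 25.40°: sin φ sin δ = -0.1373, cos φ cos δ cos H = 0.7412, so cos θ_z = 0.6039.
Air mass m = 1/cos θ_z = 1/0.6039 = 1.656; τ^m = 0.88^1.656 = 0.8092.
Surface direct beam = 1362 × 0.6039 × 0.8092 = 665.58 W/m².

666 W/m²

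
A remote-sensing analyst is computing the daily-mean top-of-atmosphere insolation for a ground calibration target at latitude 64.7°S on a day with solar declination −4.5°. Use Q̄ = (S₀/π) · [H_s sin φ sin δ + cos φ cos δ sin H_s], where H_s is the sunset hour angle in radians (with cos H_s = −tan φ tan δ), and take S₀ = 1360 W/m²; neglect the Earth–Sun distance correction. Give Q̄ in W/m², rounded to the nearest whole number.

The sunset hour angle satisfies cos H_s = −tan φ tan δ = -0.1665, giving H_s = 99.58°. In radians, H_s = 1.7380.
H_s sin φ sin δ = 1.7380 × -0.9041 × -0.0785 = 0.1233.
cos φ cos δ sin H_s = 0.4274 × 0.9969 × 0.9861 = 0.4202.
Q̄ = (1360/π) × (0.1233 + 0.4202) = 432.90 × 0.5435 = 235.28 W/m².

235 W/m²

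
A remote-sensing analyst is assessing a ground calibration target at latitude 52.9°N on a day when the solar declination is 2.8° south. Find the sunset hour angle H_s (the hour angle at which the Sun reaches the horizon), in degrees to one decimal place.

86.3°

cos H_s = −tan(52.9°) · tan(-2.8°) = 0.0647, so H_s = arccos(0.0647) = 86.29°.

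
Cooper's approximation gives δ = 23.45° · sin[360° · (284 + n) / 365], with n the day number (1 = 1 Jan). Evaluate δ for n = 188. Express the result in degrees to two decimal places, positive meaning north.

360 × (284 + 188) / 365 = 465.534°; sin(465.534°) = 0.9635.
δ = 23.45 × 0.9635 = 22.594° ≈ +22.59°.

+22.59°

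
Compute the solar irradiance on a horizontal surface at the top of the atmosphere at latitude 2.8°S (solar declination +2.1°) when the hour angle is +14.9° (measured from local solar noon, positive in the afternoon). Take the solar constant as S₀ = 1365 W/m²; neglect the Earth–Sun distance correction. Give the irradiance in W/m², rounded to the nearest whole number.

cos θ_z = sin(-2.8°) sin(2.1°) + cos(-2.8°) cos(2.1°) cos(14.90°) = -0.0018 + 0.9646 = 0.9628.
Top-of-atmosphere irradiance = S₀ cos θ_z = 1365 × 0.9628 = 1314.22 W/m².

1314 W/m²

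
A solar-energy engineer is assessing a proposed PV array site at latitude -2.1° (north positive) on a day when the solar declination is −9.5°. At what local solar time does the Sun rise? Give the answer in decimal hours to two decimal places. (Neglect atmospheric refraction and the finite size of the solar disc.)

cos H_s = −tan(-2.1°) · tan(-9.5°) = -0.0061, so H_s = arccos(-0.0061) = 90.35°.
Sunrise is at 12 − H_s/15 = 12 − 6.023 = 5.977 h local solar time.

5.98 h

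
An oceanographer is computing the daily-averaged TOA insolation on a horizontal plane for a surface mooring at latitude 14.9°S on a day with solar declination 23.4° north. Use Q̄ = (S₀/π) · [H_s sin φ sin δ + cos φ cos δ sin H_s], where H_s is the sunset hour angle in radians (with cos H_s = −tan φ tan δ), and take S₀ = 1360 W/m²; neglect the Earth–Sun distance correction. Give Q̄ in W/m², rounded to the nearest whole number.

−tan φ tan δ = −(-0.2661)(0.4327) = 0.1151; H_s = arccos(0.1151) = 83.39°. In radians, H_s = 1.4554.
H_s sin φ sin δ = 1.4554 × -0.2571 × 0.3971 = -0.1486.
cos φ cos δ sin H_s = 0.9664 × 0.9178 × 0.9933 = 0.8810.
Q̄ = (1360/π) × (-0.1486 + 0.8810) = 432.90 × 0.7324 = 317.06 W/m².

317 W/m²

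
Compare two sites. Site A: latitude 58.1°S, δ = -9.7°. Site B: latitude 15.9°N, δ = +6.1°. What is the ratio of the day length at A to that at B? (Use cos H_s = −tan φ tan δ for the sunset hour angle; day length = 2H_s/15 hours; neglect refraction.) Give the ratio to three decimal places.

A: H_s = arccos(−tan -58.1° · tan -9.7°) = 105.94°, so 2H_s/15 = 14.1253 h.
B: H_s = arccos(−tan 15.9° · tan 6.1°) = 91.74°, so 2H_s/15 = 12.2320 h.
Ratio A/B = 14.1253 / 12.2320 = 1.1548.

1.155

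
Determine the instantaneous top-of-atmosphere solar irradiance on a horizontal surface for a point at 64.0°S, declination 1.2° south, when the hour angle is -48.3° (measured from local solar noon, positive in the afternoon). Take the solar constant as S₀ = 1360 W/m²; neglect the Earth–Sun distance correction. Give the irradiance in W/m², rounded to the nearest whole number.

With φ = -64.0°, δ = -1.2°, H = -48.30°: sin φ sin δ = 0.0188, cos φ cos δ cos H = 0.2916, so cos θ_z = 0.3104.
Top-of-atmosphere irradiance = S₀ cos θ_z = 1360 × 0.3104 = 422.14 W/m².

422 W/m²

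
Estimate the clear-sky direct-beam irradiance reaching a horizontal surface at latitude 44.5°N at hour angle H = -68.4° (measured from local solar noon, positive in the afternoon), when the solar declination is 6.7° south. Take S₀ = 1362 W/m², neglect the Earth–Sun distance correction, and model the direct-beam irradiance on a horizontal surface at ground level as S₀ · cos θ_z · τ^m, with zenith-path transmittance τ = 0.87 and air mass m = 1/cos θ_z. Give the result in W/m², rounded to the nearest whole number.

With φ = 44.5°, δ = -6.7°, H = -68.40°: sin φ sin δ = -0.0818, cos φ cos δ cos H = 0.2608, so cos θ_z = 0.1790.
Air mass m = 1/cos θ_z = 1/0.1790 = 5.587; τ^m = 0.87^5.587 = 0.4593.
Surface direct beam = 1362 × 0.1790 × 0.4593 = 111.98 W/m².

112 W/m²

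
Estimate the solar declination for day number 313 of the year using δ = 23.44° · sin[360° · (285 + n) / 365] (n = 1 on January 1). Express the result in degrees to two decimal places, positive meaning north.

360 × (285 + 313) / 365 = 589.808°; sin(589.808°) = -0.7639.
δ = 23.44 × -0.7639 = -17.906° ≈ -17.91°.

-17.91°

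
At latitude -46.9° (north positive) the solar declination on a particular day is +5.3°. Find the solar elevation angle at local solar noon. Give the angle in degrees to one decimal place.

37.8°

At local solar noon the hour angle is zero, so the elevation is 90° − |φ − δ| = 90° − |-46.9° − (5.3°)| = 90° − 52.2° = 37.8°.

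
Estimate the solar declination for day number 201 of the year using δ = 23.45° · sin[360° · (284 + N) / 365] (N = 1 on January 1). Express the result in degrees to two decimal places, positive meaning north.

+20.64°

360 × (284 + 201) / 365 = 478.356°; sin(478.356°) = 0.8800.
δ = 23.45 × 0.8800 = 20.636° ≈ +20.64°.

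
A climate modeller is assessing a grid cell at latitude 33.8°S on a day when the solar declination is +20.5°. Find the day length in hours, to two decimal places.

The sunset hour angle satisfies cos H_s = −tan φ tan δ = 0.2503, giving H_s = 75.50°.
Day length = 2 H_s / 15° h⁻¹ = 151.00° / 15 = 10.067 h.

10.07 hours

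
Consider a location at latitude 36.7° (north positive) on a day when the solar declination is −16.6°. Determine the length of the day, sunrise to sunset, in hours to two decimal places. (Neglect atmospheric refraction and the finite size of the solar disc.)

The sunset hour angle satisfies cos H_s = −tan φ tan δ = 0.2222, giving H_s = 77.16°.
Day length = 2 H_s / 15° h⁻¹ = 154.32° / 15 = 10.288 h.

10.29 hours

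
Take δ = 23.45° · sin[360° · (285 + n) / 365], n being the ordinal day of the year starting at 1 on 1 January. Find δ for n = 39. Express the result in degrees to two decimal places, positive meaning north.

360 × (285 + 39) / 365 = 319.562°; sin(319.562°) = -0.6486.
δ = 23.45 × -0.6486 = -15.210° ≈ -15.21°.

-15.21°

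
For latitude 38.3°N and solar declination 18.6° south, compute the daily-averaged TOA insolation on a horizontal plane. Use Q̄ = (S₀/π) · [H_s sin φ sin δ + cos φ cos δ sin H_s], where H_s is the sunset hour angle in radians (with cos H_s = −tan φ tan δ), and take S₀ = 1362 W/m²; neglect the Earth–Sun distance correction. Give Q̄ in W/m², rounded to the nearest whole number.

199 W/m²

cos H_s = −tan(38.3°) · tan(-18.6°) = 0.2658, so H_s = arccos(0.2658) = 74.59°. In radians, H_s = 1.3018.
H_s sin φ sin δ = 1.3018 × 0.6198 × -0.3190 = -0.2574.
cos φ cos δ sin H_s = 0.7848 × 0.9478 × 0.9640 = 0.7171.
Q̄ = (1362/π) × (-0.2574 + 0.7171) = 433.54 × 0.4597 = 199.30 W/m².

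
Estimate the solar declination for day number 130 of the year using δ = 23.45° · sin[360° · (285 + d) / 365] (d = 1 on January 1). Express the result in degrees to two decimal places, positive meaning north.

360 × (285 + 130) / 365 = 409.315°; sin(409.315°) = 0.7583.
δ = 23.45 × 0.7583 = 17.782° ≈ +17.78°.

+17.78°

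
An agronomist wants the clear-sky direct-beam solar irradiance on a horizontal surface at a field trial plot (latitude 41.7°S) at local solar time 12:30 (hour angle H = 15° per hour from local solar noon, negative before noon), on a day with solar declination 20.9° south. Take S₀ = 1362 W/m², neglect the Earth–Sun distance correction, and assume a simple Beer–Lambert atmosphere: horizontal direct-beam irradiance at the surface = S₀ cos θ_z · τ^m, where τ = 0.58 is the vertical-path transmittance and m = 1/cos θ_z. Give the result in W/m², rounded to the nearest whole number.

704 W/m²

Hour angle H = 15° × (12.5 − 12) = 7.50°.
cos θ_z = sin φ sin δ + cos φ cos δ cos H = (-0.6652)(-0.3567) + (0.7466)(0.9342)(0.9914) = 0.9288.
Air mass m = 1/cos θ_z = 1/0.9288 = 1.077; τ^m = 0.58^1.077 = 0.5562.
Surface direct beam = 1362 × 0.9288 × 0.5562 = 703.61 W/m².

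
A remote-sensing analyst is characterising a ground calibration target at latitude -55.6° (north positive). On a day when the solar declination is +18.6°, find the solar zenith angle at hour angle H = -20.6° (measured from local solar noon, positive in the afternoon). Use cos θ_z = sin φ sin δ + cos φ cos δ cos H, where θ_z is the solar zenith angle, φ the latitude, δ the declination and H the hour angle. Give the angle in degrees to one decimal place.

With φ = -55.6°, δ = 18.6°, H = -20.60°: sin φ sin δ = -0.2632, cos φ cos δ cos H = 0.5012, so cos θ_z = 0.2380.
θ_z = arccos(0.2380) = 76.23°.

76.2°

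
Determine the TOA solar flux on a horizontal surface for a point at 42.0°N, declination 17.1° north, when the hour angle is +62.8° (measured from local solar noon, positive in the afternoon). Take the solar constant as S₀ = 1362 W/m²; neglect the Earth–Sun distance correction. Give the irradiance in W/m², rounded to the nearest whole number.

With φ = 42.0°, δ = 17.1°, H = 62.80°: sin φ sin δ = 0.1968, cos φ cos δ cos H = 0.3247, so cos θ_z = 0.5215.
Top-of-atmosphere irradiance = S₀ cos θ_z = 1362 × 0.5215 = 710.28 W/m².

710 W/m²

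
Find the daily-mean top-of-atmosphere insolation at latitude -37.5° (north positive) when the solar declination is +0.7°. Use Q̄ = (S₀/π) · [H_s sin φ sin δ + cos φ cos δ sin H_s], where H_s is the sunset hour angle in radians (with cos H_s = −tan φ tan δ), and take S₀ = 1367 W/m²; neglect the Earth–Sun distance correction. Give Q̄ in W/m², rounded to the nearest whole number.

cos H_s = −tan(-37.5°) · tan(0.7°) = 0.0094, so H_s = arccos(0.0094) = 89.46°. In radians, H_s = 1.5614.
H_s sin φ sin δ = 1.5614 × -0.6088 × 0.0122 = -0.0116.
cos φ cos δ sin H_s = 0.7934 × 0.9999 × 1.0000 = 0.7933.
Q̄ = (1367/π) × (-0.0116 + 0.7933) = 435.13 × 0.7817 = 340.14 W/m².

340 W/m²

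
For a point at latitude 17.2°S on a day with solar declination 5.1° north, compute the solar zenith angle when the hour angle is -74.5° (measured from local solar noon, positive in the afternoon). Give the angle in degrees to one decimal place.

76.8°

cos θ_z = sin(-17.2°) sin(5.1°) + cos(-17.2°) cos(5.1°) cos(-74.50°) = -0.0263 + 0.2543 = 0.2280.
θ_z = arccos(0.2280) = 76.82°.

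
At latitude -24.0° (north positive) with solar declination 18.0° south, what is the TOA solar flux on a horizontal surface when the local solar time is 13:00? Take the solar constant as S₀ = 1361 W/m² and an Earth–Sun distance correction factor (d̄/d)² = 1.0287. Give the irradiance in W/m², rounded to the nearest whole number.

1351 W/m²

Hour angle H = 15° × (13 − 12) = 15.00°.
cos θ_z = sin φ sin δ + cos φ cos δ cos H = (-0.4067)(-0.3090) + (0.9135)(0.9511)(0.9659) = 0.9649.
Top-of-atmosphere irradiance = S₀ (d̄/d)² cos θ_z = 1361 × 1.0287 × 0.9649 = 1350.92 W/m².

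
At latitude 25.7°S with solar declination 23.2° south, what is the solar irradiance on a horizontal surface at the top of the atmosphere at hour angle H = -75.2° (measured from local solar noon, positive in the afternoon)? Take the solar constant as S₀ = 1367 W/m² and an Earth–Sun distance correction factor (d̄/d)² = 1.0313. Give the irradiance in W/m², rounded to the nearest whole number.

With φ = -25.7°, δ = -23.2°, H = -75.20°: sin φ sin δ = 0.1708, cos φ cos δ cos H = 0.2116, so cos θ_z = 0.3824.
Top-of-atmosphere irradiance = S₀ (d̄/d)² cos θ_z = 1367 × 1.0313 × 0.3824 = 539.10 W/m².

539 W/m²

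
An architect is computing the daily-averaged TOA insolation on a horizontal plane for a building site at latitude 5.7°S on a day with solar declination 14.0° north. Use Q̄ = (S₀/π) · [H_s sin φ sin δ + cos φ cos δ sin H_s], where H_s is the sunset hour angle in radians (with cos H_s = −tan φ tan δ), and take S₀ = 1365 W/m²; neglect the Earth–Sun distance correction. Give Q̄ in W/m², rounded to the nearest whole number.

−tan φ tan δ = −(-0.0998)(0.2493) = 0.0249; H_s = arccos(0.0249) = 88.57°. In radians, H_s = 1.5458.
H_s sin φ sin δ = 1.5458 × -0.0993 × 0.2419 = -0.0371.
cos φ cos δ sin H_s = 0.9951 × 0.9703 × 0.9997 = 0.9653.
Q̄ = (1365/π) × (-0.0371 + 0.9653) = 434.49 × 0.9282 = 403.29 W/m².

403 W/m²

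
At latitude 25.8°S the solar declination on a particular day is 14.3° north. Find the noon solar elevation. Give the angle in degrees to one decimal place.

At local solar noon the hour angle is zero, so the elevation is 90° − |φ − δ| = 90° − |-25.8° − (14.3°)| = 90° − 40.1° = 49.9°.

49.9°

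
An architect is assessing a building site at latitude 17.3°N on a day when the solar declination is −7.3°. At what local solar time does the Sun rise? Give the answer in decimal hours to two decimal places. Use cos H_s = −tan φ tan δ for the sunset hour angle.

cos H_s = −tan(17.3°) · tan(-7.3°) = 0.0399, so H_s = arccos(0.0399) = 87.71°.
Sunrise is at 12 − H_s/15 = 12 − 5.847 = 6.153 h local solar time.

6.15 h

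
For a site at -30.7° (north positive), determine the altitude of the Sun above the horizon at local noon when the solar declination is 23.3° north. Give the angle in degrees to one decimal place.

At local solar noon the hour angle is zero, so the elevation is 90° − |φ − δ| = 90° − |-30.7° − (23.3°)| = 90° − 54.0° = 36.0°.

36.0°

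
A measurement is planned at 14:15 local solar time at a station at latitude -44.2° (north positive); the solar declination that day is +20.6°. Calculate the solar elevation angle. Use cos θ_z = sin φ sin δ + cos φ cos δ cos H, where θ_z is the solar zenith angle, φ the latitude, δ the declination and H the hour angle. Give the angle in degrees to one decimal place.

Hour angle H = 15° × (14.25 − 12) = 33.75°.
cos θ_z = sin φ sin δ + cos φ cos δ cos H = (-0.6972)(0.3518) + (0.7169)(0.9361)(0.8315) = 0.3127.
θ_z = arccos(0.3127) = 71.78°, so the elevation is 90° − 71.78° = 18.22°.

18.2°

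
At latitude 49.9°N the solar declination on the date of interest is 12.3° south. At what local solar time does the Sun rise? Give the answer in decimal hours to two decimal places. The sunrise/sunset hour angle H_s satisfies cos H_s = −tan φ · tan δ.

7.00 h

cos H_s = −tan(49.9°) · tan(-12.3°) = 0.2589, so H_s = arccos(0.2589) = 75.00°.
Sunrise is at 12 − H_s/15 = 12 − 5.000 = 7.000 h local solar time.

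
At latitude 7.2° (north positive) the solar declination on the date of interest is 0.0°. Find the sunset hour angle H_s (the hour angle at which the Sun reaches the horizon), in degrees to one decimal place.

90.0°

−tan φ tan δ = −(0.1263)(0.0000) = 0.0000; H_s = arccos(0.0000) = 90.00°.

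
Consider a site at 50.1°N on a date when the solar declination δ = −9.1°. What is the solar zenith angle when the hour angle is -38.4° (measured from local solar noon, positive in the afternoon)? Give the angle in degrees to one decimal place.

With φ = 50.1°, δ = -9.1°, H = -38.40°: sin φ sin δ = -0.1213, cos φ cos δ cos H = 0.4964, so cos θ_z = 0.3751.
θ_z = arccos(0.3751) = 67.97°.

68.0°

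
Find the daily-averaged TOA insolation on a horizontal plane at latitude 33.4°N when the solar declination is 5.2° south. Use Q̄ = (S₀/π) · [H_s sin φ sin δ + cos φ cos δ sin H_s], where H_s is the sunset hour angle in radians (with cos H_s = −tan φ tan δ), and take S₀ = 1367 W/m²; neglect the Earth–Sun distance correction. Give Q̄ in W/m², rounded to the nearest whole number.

cos H_s = −tan(33.4°) · tan(-5.2°) = 0.0600, so H_s = arccos(0.0600) = 86.56°. In radians, H_s = 1.5108.
H_s sin φ sin δ = 1.5108 × 0.5505 × -0.0906 = -0.0754.
cos φ cos δ sin H_s = 0.8348 × 0.9959 × 0.9982 = 0.8299.
Q̄ = (1367/π) × (-0.0754 + 0.8299) = 435.13 × 0.7545 = 328.31 W/m².

328 W/m²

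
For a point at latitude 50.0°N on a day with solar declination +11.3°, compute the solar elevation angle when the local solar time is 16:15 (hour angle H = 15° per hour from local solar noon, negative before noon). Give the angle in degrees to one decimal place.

25.4°

Hour angle H = 15° × (16.25 − 12) = 63.75°.
cos θ_z = sin φ sin δ + cos φ cos δ cos H = (0.7660)(0.1959) + (0.6428)(0.9806)(0.4423) = 0.4289.
θ_z = arccos(0.4289) = 64.60°, so the elevation is 90° − 64.60° = 25.40°.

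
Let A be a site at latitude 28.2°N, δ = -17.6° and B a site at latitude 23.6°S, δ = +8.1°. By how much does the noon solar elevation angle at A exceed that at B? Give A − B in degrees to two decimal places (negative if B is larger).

A: 90° − |28.2 − (-17.6)| = 44.20°.
B: 90° − |-23.6 − (8.1)| = 58.30°.
A − B = 44.20 − 58.30 = -14.10°.

-14.10°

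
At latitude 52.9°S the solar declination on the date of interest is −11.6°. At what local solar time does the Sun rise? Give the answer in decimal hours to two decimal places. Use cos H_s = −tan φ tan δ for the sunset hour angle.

4.95 h

−tan φ tan δ = −(-1.3222)(-0.2053) = -0.2714; H_s = arccos(-0.2714) = 105.75°.
Sunrise is at 12 − H_s/15 = 12 − 7.050 = 4.950 h local solar time.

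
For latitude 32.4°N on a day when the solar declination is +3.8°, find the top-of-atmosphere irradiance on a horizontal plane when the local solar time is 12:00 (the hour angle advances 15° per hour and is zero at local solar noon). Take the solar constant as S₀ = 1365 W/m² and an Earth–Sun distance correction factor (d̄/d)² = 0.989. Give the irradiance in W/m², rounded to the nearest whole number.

1185 W/m²

Hour angle H = 15° × (12 − 12) = 0.00°.
cos θ_z = sin φ sin δ + cos φ cos δ cos H = (0.5358)(0.0663) + (0.8443)(0.9978)(1.0000) = 0.8780.
Top-of-atmosphere irradiance = S₀ (d̄/d)² cos θ_z = 1365 × 0.989 × 0.8780 = 1185.29 W/m².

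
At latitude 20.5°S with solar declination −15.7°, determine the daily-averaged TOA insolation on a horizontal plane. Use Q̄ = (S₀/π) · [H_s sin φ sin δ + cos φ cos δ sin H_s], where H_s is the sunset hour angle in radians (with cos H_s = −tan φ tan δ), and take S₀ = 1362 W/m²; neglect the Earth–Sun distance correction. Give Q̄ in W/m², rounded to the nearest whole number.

The sunset hour angle satisfies cos H_s = −tan φ tan δ = -0.1051, giving H_s = 96.03°. In radians, H_s = 1.6760.
H_s sin φ sin δ = 1.6760 × -0.3502 × -0.2706 = 0.1588.
cos φ cos δ sin H_s = 0.9367 × 0.9627 × 0.9945 = 0.8968.
Q̄ = (1362/π) × (0.1588 + 0.8968) = 433.54 × 1.0556 = 457.64 W/m².

458 W/m²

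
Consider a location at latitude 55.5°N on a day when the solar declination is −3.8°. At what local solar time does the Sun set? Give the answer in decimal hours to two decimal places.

17.63 h

cos H_s = −tan(55.5°) · tan(-3.8°) = 0.0966, so H_s = arccos(0.0966) = 84.46°.
Sunset is at 12 + H_s/15 = 12 + 5.631 = 17.631 h local solar time.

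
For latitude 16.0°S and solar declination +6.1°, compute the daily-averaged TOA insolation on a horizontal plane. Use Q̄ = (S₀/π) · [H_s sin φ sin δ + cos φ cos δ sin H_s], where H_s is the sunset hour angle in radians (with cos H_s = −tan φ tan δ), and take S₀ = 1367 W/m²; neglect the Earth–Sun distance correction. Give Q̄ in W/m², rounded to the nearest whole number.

cos H_s = −tan(-16.0°) · tan(6.1°) = 0.0306, so H_s = arccos(0.0306) = 88.25°. In radians, H_s = 1.5403.
H_s sin φ sin δ = 1.5403 × -0.2756 × 0.1063 = -0.0451.
cos φ cos δ sin H_s = 0.9613 × 0.9943 × 0.9995 = 0.9553.
Q̄ = (1367/π) × (-0.0451 + 0.9553) = 435.13 × 0.9102 = 396.06 W/m².

396 W/m²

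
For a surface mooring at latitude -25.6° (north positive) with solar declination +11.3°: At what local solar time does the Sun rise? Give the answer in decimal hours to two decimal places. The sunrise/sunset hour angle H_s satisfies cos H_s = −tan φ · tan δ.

6.37 h

cos H_s = −tan(-25.6°) · tan(11.3°) = 0.0957, so H_s = arccos(0.0957) = 84.51°.
Sunrise is at 12 − H_s/15 = 12 − 5.634 = 6.366 h local solar time.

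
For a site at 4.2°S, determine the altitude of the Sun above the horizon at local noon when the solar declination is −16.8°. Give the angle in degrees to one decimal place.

77.4°

At local solar noon the hour angle is zero, so the elevation is 90° − |φ − δ| = 90° − |-4.2° − (-16.8°)| = 90° − 12.6° = 77.4°.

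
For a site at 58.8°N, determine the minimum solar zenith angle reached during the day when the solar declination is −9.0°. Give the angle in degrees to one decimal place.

At local solar noon the hour angle is zero, so the zenith angle is |φ − δ| = |58.8° − (-9.0°)| = 67.8°.

67.8°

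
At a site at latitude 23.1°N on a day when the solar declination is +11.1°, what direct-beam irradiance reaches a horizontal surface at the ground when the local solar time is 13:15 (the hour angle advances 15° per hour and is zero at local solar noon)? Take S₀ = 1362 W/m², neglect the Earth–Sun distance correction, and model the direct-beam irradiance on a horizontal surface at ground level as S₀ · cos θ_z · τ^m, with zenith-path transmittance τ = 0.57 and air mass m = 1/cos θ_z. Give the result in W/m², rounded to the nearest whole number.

Hour angle H = 15° × (13.25 − 12) = 18.75°.
With φ = 23.1°, δ = 11.1°, H = 18.75°: sin φ sin δ = 0.0755, cos φ cos δ cos H = 0.8547, so cos θ_z = 0.9302.
Air mass m = 1/cos θ_z = 1/0.9302 = 1.075; τ^m = 0.57^1.075 = 0.5465.
Surface direct beam = 1362 × 0.9302 × 0.5465 = 692.38 W/m².

692 W/m²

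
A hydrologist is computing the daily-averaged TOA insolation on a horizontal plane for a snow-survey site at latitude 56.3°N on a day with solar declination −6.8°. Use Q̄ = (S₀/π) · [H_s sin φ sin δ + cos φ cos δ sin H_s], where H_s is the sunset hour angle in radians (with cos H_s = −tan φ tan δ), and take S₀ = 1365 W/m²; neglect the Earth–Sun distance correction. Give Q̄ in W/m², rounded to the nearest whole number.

−tan φ tan δ = −(1.4994)(-0.1192) = 0.1787; H_s = arccos(0.1787) = 79.71°. In radians, H_s = 1.3912.
H_s sin φ sin δ = 1.3912 × 0.8320 × -0.1184 = -0.1370.
cos φ cos δ sin H_s = 0.5548 × 0.9930 × 0.9839 = 0.5420.
Q̄ = (1365/π) × (-0.1370 + 0.5420) = 434.49 × 0.4050 = 175.97 W/m².

176 W/m²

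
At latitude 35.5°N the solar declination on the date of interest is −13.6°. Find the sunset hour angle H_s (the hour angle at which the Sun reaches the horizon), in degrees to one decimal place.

The sunset hour angle satisfies cos H_s = −tan φ tan δ = 0.1726, giving H_s = 80.06°.

80.1°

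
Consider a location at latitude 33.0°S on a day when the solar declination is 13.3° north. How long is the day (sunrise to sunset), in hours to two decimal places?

10.82 hours

cos H_s = −tan(-33.0°) · tan(13.3°) = 0.1535, so H_s = arccos(0.1535) = 81.17°.
Day length = 2 H_s / 15° h⁻¹ = 162.34° / 15 = 10.823 h.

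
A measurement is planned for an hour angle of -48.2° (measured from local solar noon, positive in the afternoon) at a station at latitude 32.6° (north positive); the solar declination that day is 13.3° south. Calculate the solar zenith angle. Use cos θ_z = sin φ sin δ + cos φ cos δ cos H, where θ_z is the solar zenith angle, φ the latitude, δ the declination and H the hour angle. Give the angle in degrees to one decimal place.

cos θ_z = sin φ sin δ + cos φ cos δ cos H = (0.5388)(-0.2300) + (0.8425)(0.9732)(0.6665) = 0.4226.
θ_z = arccos(0.4226) = 65.00°.

65.0°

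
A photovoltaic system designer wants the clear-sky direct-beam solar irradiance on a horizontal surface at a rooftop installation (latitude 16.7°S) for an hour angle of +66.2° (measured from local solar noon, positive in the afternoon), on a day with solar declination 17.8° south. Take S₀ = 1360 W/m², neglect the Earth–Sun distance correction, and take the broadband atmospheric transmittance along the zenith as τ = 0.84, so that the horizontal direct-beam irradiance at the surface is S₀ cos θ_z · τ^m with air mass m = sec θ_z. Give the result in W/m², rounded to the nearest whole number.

With φ = -16.7°, δ = -17.8°, H = 66.20°: sin φ sin δ = 0.0878, cos φ cos δ cos H = 0.3680, so cos θ_z = 0.4558.
Air mass m = 1/cos θ_z = 1/0.4558 = 2.194; τ^m = 0.84^2.194 = 0.6821.
Surface direct beam = 1360 × 0.4558 × 0.6821 = 422.83 W/m².

423 W/m²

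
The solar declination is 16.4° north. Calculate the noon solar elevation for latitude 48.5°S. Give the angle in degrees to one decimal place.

25.1°

At local solar noon the hour angle is zero, so the elevation is 90° − |φ − δ| = 90° − |-48.5° − (16.4°)| = 90° − 64.9° = 25.1°.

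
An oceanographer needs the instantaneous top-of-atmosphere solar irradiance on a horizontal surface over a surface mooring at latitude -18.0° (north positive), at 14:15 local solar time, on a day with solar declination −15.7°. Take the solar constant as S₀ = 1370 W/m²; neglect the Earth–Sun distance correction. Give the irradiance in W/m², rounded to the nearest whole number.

1158 W/m²

Hour angle H = 15° × (14.25 − 12) = 33.75°.
cos θ_z = sin φ sin δ + cos φ cos δ cos H = (-0.3090)(-0.2706) + (0.9511)(0.9627)(0.8315) = 0.8450.
Top-of-atmosphere irradiance = S₀ cos θ_z = 1370 × 0.8450 = 1157.65 W/m².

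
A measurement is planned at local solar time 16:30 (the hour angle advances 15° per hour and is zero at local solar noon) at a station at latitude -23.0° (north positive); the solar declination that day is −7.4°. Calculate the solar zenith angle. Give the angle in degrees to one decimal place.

66.4°

Hour angle H = 15° × (16.5 − 12) = 67.50°.
cos θ_z = sin φ sin δ + cos φ cos δ cos H = (-0.3907)(-0.1288) + (0.9205)(0.9917)(0.3827) = 0.3997.
θ_z = arccos(0.3997) = 66.44°.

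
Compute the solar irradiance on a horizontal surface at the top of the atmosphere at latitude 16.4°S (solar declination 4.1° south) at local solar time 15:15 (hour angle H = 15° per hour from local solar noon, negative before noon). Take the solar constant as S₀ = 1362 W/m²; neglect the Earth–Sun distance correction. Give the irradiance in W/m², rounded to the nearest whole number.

887 W/m²

Hour angle H = 15° × (15.25 − 12) = 48.75°.
cos θ_z = sin φ sin δ + cos φ cos δ cos H = (-0.2823)(-0.0715) + (0.9593)(0.9974)(0.6593) = 0.6510.
Top-of-atmosphere irradiance = S₀ cos θ_z = 1362 × 0.6510 = 886.66 W/m².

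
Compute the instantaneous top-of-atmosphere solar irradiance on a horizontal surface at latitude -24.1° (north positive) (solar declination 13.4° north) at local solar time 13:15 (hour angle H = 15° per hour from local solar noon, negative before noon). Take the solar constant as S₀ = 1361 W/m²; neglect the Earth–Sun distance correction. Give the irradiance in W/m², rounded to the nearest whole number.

1016 W/m²

Hour angle H = 15° × (13.25 − 12) = 18.75°.
With φ = -24.1°, δ = 13.4°, H = 18.75°: sin φ sin δ = -0.0946, cos φ cos δ cos H = 0.8409, so cos θ_z = 0.7463.
Top-of-atmosphere irradiance = S₀ cos θ_z = 1361 × 0.7463 = 1015.71 W/m².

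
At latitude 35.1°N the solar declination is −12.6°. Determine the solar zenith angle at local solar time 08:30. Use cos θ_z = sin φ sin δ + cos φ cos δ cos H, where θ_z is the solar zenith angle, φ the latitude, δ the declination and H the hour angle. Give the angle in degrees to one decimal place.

68.9°

Hour angle H = 15° × (8.5 − 12) = -52.50°.
cos θ_z = sin φ sin δ + cos φ cos δ cos H = (0.5750)(-0.2181) + (0.8181)(0.9759)(0.6088) = 0.3606.
θ_z = arccos(0.3606) = 68.86°.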